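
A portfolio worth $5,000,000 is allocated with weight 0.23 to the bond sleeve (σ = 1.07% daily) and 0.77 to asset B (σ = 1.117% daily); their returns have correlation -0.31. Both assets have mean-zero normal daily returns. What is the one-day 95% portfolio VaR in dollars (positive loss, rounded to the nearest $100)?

$67,300

σ_p² = 0.23²·1.07² + 0.77²·1.117² + 2·-0.31·0.23·0.77·1.07·1.117 = 0.6691 (%²).
σ_p = √0.6691 = 0.818%.
At 95%, z = 1.645.
VaR = 1.645 × 0.818% = 1.346%; on $5,000,000 that is $67,300.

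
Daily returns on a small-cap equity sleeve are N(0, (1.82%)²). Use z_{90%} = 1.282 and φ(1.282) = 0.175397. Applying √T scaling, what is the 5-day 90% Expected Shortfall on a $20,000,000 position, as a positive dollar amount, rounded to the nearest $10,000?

σ_{5d} = 1.82% × √5 = 4.070%.
ES multiplier = φ(z)/(1−α) = 0.175397/0.1 = 1.754.
ES = 4.070% × 1.754 = 7.139%; on $20,000,000: $1,427,800.

$1,430,000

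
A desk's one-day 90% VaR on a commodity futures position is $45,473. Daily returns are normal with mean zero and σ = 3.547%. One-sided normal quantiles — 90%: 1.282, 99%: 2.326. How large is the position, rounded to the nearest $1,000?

VaR as a fraction of value: z·σ = 1.282 × 3.547% = 4.54725%.
Position = $45,473 / 0.0454725 = $1,000,010.

$1,000,000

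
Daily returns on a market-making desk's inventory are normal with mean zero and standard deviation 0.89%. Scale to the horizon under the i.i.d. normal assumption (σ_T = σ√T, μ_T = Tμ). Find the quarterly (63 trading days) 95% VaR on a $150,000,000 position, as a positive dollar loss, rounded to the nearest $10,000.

At 95%, z = 1.645.
σ_{63d} = 0.89% × √63 = 7.064%.
VaR = 1.645 × 7.064% = 11.620%.
On $150,000,000: 0.11620 × $150,000,000 = $17,430,000.

$17,430,000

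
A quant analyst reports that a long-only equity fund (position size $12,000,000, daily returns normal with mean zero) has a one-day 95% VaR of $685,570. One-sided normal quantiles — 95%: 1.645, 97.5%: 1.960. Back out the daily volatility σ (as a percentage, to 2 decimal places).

VaR as a fraction: $685,570 / $12,000,000 = 5.713%.
σ = VaR / z = 5.713% / 1.645 = 3.473%.

3.47%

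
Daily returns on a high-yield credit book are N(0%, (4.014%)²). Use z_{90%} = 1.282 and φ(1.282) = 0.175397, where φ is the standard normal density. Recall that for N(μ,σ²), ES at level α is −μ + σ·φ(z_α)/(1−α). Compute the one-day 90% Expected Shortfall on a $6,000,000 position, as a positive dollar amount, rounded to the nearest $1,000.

$422,000

Tail multiplier: φ(z)/(1−α) = 0.175397 / 0.1 = 1.754.
ES = 4.014% × 1.754 = 7.041%.
On $6,000,000: 0.07041 × $6,000,000 = $422,460.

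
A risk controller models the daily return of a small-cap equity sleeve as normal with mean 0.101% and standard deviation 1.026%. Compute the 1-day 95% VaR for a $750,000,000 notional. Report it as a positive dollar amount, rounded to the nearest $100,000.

At 95% one-sided, z = 1.645.
VaR = −μ + z·σ = −(0.101%) + 1.645 × 1.026% = 1.587%.
On $750,000,000: 0.01587 × $750,000,000 = $11,902,500.

$11,900,000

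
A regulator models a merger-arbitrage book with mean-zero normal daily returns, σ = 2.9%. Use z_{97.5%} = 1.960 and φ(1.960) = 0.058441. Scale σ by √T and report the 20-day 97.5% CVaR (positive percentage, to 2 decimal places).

30.32%

σ_{20d} = 2.9% × √20 = 12.969%.
ES multiplier = φ(z)/(1−α) = 0.058441/0.025 = 2.338.
ES = 12.969% × 2.338 = 30.322%.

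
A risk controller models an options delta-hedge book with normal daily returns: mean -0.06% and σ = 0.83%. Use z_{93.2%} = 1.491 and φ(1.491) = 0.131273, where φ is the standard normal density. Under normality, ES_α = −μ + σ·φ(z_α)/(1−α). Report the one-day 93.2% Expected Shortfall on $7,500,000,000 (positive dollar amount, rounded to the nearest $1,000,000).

Tail multiplier: φ(z)/(1−α) = 0.131273 / 0.068 = 1.930.
ES = −(-0.06%) + 0.83% × 1.930 = 1.662%.
On $7,500,000,000: 0.01662 × $7,500,000,000 = $124,650,000.

$125,000,000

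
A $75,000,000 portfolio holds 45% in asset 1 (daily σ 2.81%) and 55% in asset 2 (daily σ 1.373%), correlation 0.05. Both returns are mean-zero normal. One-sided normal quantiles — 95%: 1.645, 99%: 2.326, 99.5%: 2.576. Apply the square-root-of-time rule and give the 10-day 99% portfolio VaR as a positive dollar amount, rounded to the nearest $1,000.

$8,302,000

σ_p = √(0.45²·2.81² + 0.55²·1.373² + 2·0.05·0.45·0.55·2.81·1.373) = 1.505%.
σ_{10d} = 1.505% × √10 = 4.759%.
VaR = 2.326 × 4.759% = 11.069%; on $75,000,000 that is $8,301,750.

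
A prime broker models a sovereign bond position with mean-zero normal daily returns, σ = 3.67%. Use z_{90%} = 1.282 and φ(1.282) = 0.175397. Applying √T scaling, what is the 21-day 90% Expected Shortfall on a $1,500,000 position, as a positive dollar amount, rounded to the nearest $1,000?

σ_{21d} = 3.67% × √21 = 16.818%.
ES multiplier = φ(z)/(1−α) = 0.175397/0.1 = 1.754.
ES = 16.818% × 1.754 = 29.499%; on $1,500,000: $442,485.

$442,000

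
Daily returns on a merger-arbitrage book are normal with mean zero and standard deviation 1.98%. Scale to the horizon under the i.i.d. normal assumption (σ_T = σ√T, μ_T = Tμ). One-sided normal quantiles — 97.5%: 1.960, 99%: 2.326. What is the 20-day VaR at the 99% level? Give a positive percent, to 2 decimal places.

σ_{20d} = 1.98% × √20 = 8.855%.
VaR = 2.326 × 8.855% = 20.597%.

20.60%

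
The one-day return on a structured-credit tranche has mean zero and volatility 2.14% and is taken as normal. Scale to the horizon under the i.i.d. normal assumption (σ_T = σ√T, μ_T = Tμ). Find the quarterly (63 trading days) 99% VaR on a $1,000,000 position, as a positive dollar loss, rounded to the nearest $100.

At 99%, z = 2.326.
σ_{63d} = 2.14% × √63 = 16.986%.
VaR = 2.326 × 16.986% = 39.509%.
On $1,000,000: 0.39509 × $1,000,000 = $395,090.

$395,100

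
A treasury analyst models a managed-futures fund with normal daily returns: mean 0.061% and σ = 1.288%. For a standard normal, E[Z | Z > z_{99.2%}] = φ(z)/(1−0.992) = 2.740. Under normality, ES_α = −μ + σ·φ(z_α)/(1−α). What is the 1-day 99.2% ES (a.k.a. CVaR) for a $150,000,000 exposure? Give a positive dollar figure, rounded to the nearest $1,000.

ES = −(0.061%) + 1.288% × 2.740 = 3.468%.
On $150,000,000: 0.03468 × $150,000,000 = $5,202,000.

$5,202,000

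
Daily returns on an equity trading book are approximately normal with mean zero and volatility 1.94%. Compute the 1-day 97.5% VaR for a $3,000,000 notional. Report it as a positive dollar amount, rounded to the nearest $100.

At 97.5% one-sided, z = 1.960.
VaR = z·σ = 1.960 × 1.94% = 3.802%.
On $3,000,000: 0.03802 × $3,000,000 = $114,060.

$114,100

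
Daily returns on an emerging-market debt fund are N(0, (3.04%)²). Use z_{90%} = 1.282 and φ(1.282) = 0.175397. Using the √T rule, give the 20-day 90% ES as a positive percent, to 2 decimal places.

σ_{20d} = 3.04% × √20 = 13.595%.
ES multiplier = φ(z)/(1−α) = 0.175397/0.1 = 1.754.
ES = 13.595% × 1.754 = 23.846%.

23.85%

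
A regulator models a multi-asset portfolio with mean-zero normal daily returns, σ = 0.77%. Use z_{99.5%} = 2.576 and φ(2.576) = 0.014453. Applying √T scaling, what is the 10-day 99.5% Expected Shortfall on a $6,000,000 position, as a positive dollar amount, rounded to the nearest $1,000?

$422,000

σ_{10d} = 0.77% × √10 = 2.435%.
ES multiplier = φ(z)/(1−α) = 0.014453/0.005 = 2.891.
ES = 2.435% × 2.891 = 7.040%; on $6,000,000: $422,400.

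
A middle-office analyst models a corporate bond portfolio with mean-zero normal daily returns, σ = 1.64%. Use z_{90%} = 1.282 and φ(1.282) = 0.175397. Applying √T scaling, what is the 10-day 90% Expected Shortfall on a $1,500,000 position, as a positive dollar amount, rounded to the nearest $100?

σ_{10d} = 1.64% × √10 = 5.186%.
ES multiplier = φ(z)/(1−α) = 0.175397/0.1 = 1.754.
ES = 5.186% × 1.754 = 9.096%; on $1,500,000: $136,440.

$136,400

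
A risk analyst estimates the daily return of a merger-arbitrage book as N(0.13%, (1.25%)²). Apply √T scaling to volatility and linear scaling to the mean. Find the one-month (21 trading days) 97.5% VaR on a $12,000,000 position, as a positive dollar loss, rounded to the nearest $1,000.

$1,020,000

At 97.5%, z = 1.960.
σ_{21d} = 1.25% × √21 = 5.728%; μ_{21d} = 21 × 0.13% = 2.730%.
VaR = −(2.730%) + 1.960 × 5.728% = 8.497%.
On $12,000,000: 0.08497 × $12,000,000 = $1,019,640.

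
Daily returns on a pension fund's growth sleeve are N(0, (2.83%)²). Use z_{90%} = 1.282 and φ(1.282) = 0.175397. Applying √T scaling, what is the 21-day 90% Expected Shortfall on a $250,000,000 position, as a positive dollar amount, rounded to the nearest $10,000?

$56,870,000

σ_{21d} = 2.83% × √21 = 12.969%.
ES multiplier = φ(z)/(1−α) = 0.175397/0.1 = 1.754.
ES = 12.969% × 1.754 = 22.748%; on $250,000,000: $56,870,000.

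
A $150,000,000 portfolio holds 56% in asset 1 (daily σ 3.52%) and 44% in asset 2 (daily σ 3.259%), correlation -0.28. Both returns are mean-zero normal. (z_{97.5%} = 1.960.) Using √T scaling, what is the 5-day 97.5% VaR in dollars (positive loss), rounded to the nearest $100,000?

σ_p = √(0.56²·3.52² + 0.44²·3.259² + 2·-0.28·0.56·0.44·3.52·3.259) = 2.088%.
σ_{5d} = 2.088% × √5 = 4.669%.
VaR = 1.960 × 4.669% = 9.151%; on $150,000,000 that is $13,726,500.

$13,700,000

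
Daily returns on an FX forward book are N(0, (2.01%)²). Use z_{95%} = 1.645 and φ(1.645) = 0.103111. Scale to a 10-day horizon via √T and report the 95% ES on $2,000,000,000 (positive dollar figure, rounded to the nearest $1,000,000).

σ_{10d} = 2.01% × √10 = 6.356%.
ES multiplier = φ(z)/(1−α) = 0.103111/0.05 = 2.062.
ES = 6.356% × 2.062 = 13.106%; on $2,000,000,000: $262,120,000.

$262,000,000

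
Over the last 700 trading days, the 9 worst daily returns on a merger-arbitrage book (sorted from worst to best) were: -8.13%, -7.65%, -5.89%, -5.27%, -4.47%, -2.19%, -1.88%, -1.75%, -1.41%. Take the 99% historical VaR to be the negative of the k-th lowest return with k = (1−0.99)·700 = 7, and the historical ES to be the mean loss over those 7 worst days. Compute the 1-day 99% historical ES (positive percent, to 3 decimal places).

5.069%

The 7 worst returns sum to -35.48%.
ES = −(-35.48%) / 7 = 5.0685…% ≈ 5.069%.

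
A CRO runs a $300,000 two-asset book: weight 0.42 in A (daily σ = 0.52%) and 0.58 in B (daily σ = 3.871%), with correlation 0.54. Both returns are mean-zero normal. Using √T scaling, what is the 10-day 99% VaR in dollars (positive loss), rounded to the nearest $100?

σ_p = √(0.42²·0.52² + 0.58²·3.871² + 2·0.54·0.42·0.58·0.52·3.871) = 2.370%.
σ_{10d} = 2.370% × √10 = 7.495%.
z(99%) = 2.326.
VaR = 2.326 × 7.495% = 17.433%; on $300,000 that is $52,299.

$52,300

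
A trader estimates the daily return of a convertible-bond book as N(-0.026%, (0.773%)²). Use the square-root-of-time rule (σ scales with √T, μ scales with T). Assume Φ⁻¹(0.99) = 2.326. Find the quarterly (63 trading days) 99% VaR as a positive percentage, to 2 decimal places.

15.91%

σ_{63d} = 0.773% × √63 = 6.135%; μ_{63d} = 63 × -0.026% = -1.638%.
VaR = −(-1.638%) + 2.326 × 6.135% = 15.908%.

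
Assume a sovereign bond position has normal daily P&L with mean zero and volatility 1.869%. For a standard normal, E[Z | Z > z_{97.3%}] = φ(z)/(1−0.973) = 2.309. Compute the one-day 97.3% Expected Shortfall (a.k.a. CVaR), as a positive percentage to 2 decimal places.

ES = 1.869% × 2.309 = 4.316%.

4.32%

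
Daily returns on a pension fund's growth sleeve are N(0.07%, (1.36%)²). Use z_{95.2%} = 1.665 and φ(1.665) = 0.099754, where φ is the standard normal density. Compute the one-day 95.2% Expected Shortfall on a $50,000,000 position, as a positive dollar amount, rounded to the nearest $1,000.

Tail multiplier: φ(z)/(1−α) = 0.099754 / 0.048 = 2.078.
ES = −(0.07%) + 1.36% × 2.078 = 2.756%.
On $50,000,000: 0.02756 × $50,000,000 = $1,378,000.

$1,378,000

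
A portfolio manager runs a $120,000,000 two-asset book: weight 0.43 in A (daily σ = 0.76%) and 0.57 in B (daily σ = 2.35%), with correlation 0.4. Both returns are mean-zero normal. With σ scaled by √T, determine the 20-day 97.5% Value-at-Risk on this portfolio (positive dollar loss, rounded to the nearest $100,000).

$15,800,000

σ_p = √(0.43²·0.76² + 0.57²·2.35² + 2·0.4·0.43·0.57·0.76·2.35) = 1.500%.
σ_{20d} = 1.500% × √20 = 6.708%.
z(97.5%) = 1.960.
VaR = 1.960 × 6.708% = 13.148%; on $120,000,000 that is $15,777,600.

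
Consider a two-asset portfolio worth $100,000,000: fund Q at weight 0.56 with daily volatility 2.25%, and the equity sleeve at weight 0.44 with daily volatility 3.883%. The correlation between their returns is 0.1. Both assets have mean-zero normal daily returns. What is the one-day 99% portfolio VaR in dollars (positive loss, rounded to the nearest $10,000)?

$5,170,000

σ_p² = 0.56²·2.25² + 0.44²·3.883² + 2·0.1·0.56·0.44·2.25·3.883 = 4.9372 (%²).
σ_p = √4.9372 = 2.222%.
At 99%, z = 2.326.
VaR = 2.326 × 2.222% = 5.168%; on $100,000,000 that is $5,168,000.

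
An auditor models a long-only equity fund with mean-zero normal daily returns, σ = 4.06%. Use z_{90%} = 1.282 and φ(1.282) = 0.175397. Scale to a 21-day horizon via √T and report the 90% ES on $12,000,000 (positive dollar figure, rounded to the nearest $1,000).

σ_{21d} = 4.06% × √21 = 18.605%.
ES multiplier = φ(z)/(1−α) = 0.175397/0.1 = 1.754.
ES = 18.605% × 1.754 = 32.633%; on $12,000,000: $3,915,960.

$3,916,000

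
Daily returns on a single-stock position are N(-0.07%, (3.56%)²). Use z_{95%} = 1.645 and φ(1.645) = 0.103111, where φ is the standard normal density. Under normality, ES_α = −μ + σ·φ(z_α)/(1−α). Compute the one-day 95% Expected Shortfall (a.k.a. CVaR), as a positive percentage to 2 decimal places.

Tail multiplier: φ(z)/(1−α) = 0.103111 / 0.05 = 2.062.
ES = −(-0.07%) + 3.56% × 2.062 = 7.411%.

7.41%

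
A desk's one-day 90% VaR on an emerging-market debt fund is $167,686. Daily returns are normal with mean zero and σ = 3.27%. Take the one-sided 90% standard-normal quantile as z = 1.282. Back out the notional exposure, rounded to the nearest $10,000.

VaR as a fraction of value: z·σ = 1.282 × 3.27% = 4.19214%.
Position = $167,686 / 0.0419214 = $4,000,010.

$4,000,000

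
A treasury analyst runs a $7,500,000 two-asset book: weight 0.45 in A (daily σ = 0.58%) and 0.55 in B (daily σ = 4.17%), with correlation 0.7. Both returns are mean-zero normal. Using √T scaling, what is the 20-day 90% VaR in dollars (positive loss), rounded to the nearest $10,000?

$1,070,000

σ_p = √(0.45²·0.58² + 0.55²·4.17² + 2·0.7·0.45·0.55·0.58·4.17) = 2.483%.
σ_{20d} = 2.483% × √20 = 11.104%.
z(90%) = 1.282.
VaR = 1.282 × 11.104% = 14.235%; on $7,500,000 that is $1,067,625.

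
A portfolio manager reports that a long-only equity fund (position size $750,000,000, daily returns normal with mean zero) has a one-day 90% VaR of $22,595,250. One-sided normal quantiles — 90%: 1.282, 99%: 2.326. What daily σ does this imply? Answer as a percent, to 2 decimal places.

VaR as a fraction: $22,595,250 / $750,000,000 = 3.013%.
σ = VaR / z = 3.013% / 1.282 = 2.350%.

2.35%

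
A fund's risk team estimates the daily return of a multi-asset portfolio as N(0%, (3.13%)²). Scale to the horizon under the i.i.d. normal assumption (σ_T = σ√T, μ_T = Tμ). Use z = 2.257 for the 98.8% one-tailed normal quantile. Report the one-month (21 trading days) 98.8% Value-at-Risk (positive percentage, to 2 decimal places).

32.37%

σ_{21d} = 3.13% × √21 = 14.343%.
VaR = 2.257 × 14.343% = 32.372%.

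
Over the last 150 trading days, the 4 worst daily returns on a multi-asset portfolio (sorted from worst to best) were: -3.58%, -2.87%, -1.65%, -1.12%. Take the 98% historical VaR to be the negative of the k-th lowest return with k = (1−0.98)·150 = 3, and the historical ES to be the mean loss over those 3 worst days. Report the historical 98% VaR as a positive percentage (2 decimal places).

k = 3; the 3rd lowest return is -1.65%, so VaR = 1.65%.

1.65%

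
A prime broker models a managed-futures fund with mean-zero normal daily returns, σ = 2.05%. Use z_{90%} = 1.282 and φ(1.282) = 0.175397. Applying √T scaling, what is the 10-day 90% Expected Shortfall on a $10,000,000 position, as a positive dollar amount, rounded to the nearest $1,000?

σ_{10d} = 2.05% × √10 = 6.483%.
ES multiplier = φ(z)/(1−α) = 0.175397/0.1 = 1.754.
ES = 6.483% × 1.754 = 11.371%; on $10,000,000: $1,137,100.

$1,137,000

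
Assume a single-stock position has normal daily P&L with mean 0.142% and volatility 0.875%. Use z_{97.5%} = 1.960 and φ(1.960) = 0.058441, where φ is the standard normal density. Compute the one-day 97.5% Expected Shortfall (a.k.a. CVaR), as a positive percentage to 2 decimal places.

1.90%

Tail multiplier: φ(z)/(1−α) = 0.058441 / 0.025 = 2.338.
ES = −(0.142%) + 0.875% × 2.338 = 1.904%.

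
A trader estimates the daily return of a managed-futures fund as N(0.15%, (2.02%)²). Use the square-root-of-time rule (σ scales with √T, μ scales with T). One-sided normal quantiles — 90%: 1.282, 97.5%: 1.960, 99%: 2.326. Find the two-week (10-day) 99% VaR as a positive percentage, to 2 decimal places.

13.36%

σ_{10d} = 2.02% × √10 = 6.388%; μ_{10d} = 10 × 0.15% = 1.500%.
VaR = −(1.500%) + 2.326 × 6.388% = 13.358%.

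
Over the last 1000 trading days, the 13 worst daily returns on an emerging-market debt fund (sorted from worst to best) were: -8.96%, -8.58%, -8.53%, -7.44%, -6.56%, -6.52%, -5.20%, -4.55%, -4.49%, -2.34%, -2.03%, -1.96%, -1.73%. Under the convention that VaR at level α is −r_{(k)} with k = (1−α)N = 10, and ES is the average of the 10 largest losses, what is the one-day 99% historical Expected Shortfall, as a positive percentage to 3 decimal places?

The 10 worst returns sum to -63.17%.
ES = −(-63.17%) / 10 = 6.317%.

6.317%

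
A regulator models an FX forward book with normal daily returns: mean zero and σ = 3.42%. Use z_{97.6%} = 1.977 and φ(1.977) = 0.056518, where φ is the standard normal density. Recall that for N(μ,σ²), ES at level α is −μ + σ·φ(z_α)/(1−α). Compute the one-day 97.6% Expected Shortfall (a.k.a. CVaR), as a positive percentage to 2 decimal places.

8.05%

Tail multiplier: φ(z)/(1−α) = 0.056518 / 0.024 = 2.355.
ES = 3.42% × 2.355 = 8.054%.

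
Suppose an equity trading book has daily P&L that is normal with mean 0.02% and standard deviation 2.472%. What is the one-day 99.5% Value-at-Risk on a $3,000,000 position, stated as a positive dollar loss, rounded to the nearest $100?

$190,400

At 99.5% one-sided, z = 2.576.
VaR = −μ + z·σ = −(0.02%) + 2.576 × 2.472% = 6.348%.
On $3,000,000: 0.06348 × $3,000,000 = $190,440.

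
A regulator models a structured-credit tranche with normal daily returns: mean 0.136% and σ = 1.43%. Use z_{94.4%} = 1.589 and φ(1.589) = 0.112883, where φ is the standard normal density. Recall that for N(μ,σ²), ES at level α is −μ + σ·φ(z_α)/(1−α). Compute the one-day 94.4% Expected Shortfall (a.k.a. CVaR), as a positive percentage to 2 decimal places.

2.75%

Tail multiplier: φ(z)/(1−α) = 0.112883 / 0.056 = 2.016.
ES = −(0.136%) + 1.43% × 2.016 = 2.747%.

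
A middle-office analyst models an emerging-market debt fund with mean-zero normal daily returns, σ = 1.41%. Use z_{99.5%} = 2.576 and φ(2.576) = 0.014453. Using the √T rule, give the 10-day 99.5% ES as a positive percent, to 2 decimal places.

σ_{10d} = 1.41% × √10 = 4.459%.
ES multiplier = φ(z)/(1−α) = 0.014453/0.005 = 2.891.
ES = 4.459% × 2.891 = 12.891%.

12.89%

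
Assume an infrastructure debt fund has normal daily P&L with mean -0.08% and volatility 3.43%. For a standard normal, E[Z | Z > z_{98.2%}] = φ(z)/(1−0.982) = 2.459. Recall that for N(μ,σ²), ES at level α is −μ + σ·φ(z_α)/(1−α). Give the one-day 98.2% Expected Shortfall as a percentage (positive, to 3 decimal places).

ES = −(-0.08%) + 3.43% × 2.459 = 8.514%.

8.514%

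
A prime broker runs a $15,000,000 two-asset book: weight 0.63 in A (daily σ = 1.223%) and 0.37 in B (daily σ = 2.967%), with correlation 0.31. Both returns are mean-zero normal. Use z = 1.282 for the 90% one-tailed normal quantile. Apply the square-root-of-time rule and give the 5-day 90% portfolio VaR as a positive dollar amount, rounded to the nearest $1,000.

$655,000

σ_p = √(0.63²·1.223² + 0.37²·2.967² + 2·0.31·0.63·0.37·1.223·2.967) = 1.524%.
σ_{5d} = 1.524% × √5 = 3.408%.
VaR = 1.282 × 3.408% = 4.369%; on $15,000,000 that is $655,350.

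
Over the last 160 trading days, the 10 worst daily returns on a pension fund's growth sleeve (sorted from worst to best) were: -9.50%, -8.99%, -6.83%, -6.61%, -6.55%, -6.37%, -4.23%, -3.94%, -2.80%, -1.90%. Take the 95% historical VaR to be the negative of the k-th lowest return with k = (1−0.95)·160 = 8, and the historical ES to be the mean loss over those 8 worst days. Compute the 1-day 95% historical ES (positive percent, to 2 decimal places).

6.63%

The 8 worst returns sum to -53.02%.
ES = −(-53.02%) / 8 = 6.6275% ≈ 6.63%.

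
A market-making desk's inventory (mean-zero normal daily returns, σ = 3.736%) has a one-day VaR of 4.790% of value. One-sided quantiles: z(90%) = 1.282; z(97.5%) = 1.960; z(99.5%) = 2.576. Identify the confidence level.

90%

Implied z = VaR/σ = 4.790 / 3.736 = 1.282.
This matches z(90%) = 1.282.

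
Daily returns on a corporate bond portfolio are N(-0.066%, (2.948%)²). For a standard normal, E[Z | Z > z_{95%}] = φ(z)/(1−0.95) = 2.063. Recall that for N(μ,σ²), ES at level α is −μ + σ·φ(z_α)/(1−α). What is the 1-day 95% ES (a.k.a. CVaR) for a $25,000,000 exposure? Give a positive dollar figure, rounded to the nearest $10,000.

ES = −(-0.066%) + 2.948% × 2.063 = 6.148%.
On $25,000,000: 0.06148 × $25,000,000 = $1,537,000.

$1,540,000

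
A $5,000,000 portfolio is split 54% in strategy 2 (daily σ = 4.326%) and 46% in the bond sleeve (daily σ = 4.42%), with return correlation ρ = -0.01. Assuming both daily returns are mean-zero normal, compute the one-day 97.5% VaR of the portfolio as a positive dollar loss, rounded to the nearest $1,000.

σ_p² = 0.54²·4.326² + 0.46²·4.42² + 2·-0.01·0.54·0.46·4.326·4.42 = 9.4960 (%²).
σ_p = √9.4960 = 3.082%.
At 97.5%, z = 1.960.
VaR = 1.960 × 3.082% = 6.041%; on $5,000,000 that is $302,050.

$302,000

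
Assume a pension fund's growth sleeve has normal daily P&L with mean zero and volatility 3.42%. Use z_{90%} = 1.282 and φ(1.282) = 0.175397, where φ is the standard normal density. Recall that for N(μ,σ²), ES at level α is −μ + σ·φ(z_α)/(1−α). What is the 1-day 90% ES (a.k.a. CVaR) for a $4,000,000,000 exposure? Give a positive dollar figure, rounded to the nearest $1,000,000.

$240,000,000

Tail multiplier: φ(z)/(1−α) = 0.175397 / 0.1 = 1.754.
ES = 3.42% × 1.754 = 5.999%.
On $4,000,000,000: 0.05999 × $4,000,000,000 = $239,960,000.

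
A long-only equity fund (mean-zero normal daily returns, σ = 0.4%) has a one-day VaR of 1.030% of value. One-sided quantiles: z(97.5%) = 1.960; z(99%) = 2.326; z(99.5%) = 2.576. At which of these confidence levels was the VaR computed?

Implied z = VaR/σ = 1.030 / 0.4 = 2.575.
This matches z(99.5%) = 2.576.

99.5%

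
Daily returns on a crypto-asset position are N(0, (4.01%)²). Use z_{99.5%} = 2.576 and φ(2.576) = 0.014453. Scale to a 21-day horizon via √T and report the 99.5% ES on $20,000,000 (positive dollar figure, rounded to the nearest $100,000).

σ_{21d} = 4.01% × √21 = 18.376%.
ES multiplier = φ(z)/(1−α) = 0.014453/0.005 = 2.891.
ES = 18.376% × 2.891 = 53.125%; on $20,000,000: $10,625,000.

$10,600,000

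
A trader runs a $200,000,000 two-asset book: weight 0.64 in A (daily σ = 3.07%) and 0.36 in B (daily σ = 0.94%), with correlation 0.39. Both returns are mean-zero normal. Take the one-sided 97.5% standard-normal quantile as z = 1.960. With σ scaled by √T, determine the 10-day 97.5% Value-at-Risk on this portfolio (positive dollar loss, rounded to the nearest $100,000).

σ_p = √(0.64²·3.07² + 0.36²·0.94² + 2·0.39·0.64·0.36·3.07·0.94) = 2.120%.
σ_{10d} = 2.120% × √10 = 6.704%.
VaR = 1.960 × 6.704% = 13.140%; on $200,000,000 that is $26,280,000.

$26,300,000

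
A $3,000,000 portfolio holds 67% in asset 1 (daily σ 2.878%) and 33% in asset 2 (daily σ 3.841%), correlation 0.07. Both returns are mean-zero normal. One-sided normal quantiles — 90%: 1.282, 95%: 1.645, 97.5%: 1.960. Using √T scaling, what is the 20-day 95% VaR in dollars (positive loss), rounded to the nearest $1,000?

$525,000

σ_p = √(0.67²·2.878² + 0.33²·3.841² + 2·0.07·0.67·0.33·2.878·3.841) = 2.381%.
σ_{20d} = 2.381% × √20 = 10.648%.
VaR = 1.645 × 10.648% = 17.516%; on $3,000,000 that is $525,480.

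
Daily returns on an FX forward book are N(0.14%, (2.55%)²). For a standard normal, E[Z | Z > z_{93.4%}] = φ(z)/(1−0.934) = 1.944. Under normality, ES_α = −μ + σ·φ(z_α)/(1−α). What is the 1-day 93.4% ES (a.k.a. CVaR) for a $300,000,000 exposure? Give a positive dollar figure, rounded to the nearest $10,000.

ES = −(0.14%) + 2.55% × 1.944 = 4.817%.
On $300,000,000: 0.04817 × $300,000,000 = $14,451,000.

$14,450,000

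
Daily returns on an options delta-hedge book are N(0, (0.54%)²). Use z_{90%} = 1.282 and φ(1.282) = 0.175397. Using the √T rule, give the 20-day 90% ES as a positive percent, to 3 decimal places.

σ_{20d} = 0.54% × √20 = 2.415%.
ES multiplier = φ(z)/(1−α) = 0.175397/0.1 = 1.754.
ES = 2.415% × 1.754 = 4.236%.

4.236%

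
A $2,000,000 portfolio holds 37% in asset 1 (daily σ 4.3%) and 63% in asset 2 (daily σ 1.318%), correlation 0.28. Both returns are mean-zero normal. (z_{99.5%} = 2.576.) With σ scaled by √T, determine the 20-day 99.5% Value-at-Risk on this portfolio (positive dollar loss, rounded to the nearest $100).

σ_p = √(0.37²·4.3² + 0.63²·1.318² + 2·0.28·0.37·0.63·4.3·1.318) = 1.990%.
σ_{20d} = 1.990% × √20 = 8.900%.
VaR = 2.576 × 8.900% = 22.926%; on $2,000,000 that is $458,520.

$458,500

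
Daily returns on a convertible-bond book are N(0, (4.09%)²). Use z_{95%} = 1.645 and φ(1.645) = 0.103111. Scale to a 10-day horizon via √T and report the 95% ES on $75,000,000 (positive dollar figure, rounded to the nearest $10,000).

σ_{10d} = 4.09% × √10 = 12.934%.
ES multiplier = φ(z)/(1−α) = 0.103111/0.05 = 2.062.
ES = 12.934% × 2.062 = 26.670%; on $75,000,000: $20,002,500.

$20,000,000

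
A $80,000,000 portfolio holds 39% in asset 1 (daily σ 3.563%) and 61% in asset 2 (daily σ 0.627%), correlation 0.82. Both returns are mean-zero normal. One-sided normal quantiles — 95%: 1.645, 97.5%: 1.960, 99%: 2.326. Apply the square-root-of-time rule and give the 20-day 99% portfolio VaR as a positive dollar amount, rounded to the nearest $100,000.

$14,300,000

σ_p = √(0.39²·3.563² + 0.61²·0.627² + 2·0.82·0.39·0.61·3.563·0.627) = 1.717%.
σ_{20d} = 1.717% × √20 = 7.679%.
VaR = 2.326 × 7.679% = 17.861%; on $80,000,000 that is $14,288,800.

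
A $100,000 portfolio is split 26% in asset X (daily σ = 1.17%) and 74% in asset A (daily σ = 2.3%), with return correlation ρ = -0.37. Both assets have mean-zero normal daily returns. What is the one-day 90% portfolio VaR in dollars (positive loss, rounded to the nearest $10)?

$2,070

σ_p² = 0.26²·1.17² + 0.74²·2.3² + 2·-0.37·0.26·0.74·1.17·2.3 = 2.6062 (%²).
σ_p = √2.6062 = 1.614%.
At 90%, z = 1.282.
VaR = 1.282 × 1.614% = 2.069%; on $100,000 that is $2,069.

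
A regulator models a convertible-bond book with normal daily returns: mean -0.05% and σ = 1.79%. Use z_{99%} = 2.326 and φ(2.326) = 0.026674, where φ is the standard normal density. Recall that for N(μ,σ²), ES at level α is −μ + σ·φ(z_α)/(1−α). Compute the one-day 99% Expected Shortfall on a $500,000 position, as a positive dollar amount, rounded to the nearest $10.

Tail multiplier: φ(z)/(1−α) = 0.026674 / 0.01 = 2.667.
ES = −(-0.05%) + 1.79% × 2.667 = 4.824%.
On $500,000: 0.04824 × $500,000 = $24,120.

$24,120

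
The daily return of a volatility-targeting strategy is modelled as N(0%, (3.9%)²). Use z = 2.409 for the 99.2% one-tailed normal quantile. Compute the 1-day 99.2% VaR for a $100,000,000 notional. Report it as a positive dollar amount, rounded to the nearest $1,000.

VaR = z·σ = 2.409 × 3.9% = 9.395%.
On $100,000,000: 0.09395 × $100,000,000 = $9,395,000.

$9,395,000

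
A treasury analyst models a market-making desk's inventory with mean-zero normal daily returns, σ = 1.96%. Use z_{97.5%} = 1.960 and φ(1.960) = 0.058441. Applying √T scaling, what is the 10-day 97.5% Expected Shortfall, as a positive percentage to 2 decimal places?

σ_{10d} = 1.96% × √10 = 6.198%.
ES multiplier = φ(z)/(1−α) = 0.058441/0.025 = 2.338.
ES = 6.198% × 2.338 = 14.491%.

14.49%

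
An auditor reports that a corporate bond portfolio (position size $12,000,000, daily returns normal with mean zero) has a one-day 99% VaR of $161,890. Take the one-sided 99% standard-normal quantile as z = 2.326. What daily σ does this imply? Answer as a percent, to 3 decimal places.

0.580%

VaR as a fraction: $161,890 / $12,000,000 = 1.349%.
σ = VaR / z = 1.349% / 2.326 = 0.580%.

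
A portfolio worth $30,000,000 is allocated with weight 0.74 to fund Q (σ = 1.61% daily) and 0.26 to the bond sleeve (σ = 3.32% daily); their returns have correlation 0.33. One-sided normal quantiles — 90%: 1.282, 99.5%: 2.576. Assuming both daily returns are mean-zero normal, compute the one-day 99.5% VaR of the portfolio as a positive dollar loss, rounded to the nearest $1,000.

σ_p² = 0.74²·1.61² + 0.26²·3.32² + 2·0.33·0.74·0.26·1.61·3.32 = 2.8433 (%²).
σ_p = √2.8433 = 1.686%.
VaR = 2.576 × 1.686% = 4.343%; on $30,000,000 that is $1,302,900.

$1,303,000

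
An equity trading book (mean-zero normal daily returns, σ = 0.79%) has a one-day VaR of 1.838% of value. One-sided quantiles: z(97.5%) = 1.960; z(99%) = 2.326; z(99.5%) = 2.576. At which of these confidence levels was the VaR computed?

99%

Implied z = VaR/σ = 1.838 / 0.79 = 2.327.
This matches z(99%) = 2.326.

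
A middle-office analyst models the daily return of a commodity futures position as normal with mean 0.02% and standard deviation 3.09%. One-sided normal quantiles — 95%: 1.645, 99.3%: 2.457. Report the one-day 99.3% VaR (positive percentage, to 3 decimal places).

7.572%

VaR = −μ + z·σ = −(0.02%) + 2.457 × 3.09% = 7.572%.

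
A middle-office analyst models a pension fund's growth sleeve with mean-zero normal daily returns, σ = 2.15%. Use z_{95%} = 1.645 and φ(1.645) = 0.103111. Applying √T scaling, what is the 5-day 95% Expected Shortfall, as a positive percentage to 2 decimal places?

9.91%

σ_{5d} = 2.15% × √5 = 4.808%.
ES multiplier = φ(z)/(1−α) = 0.103111/0.05 = 2.062.
ES = 4.808% × 2.062 = 9.914%.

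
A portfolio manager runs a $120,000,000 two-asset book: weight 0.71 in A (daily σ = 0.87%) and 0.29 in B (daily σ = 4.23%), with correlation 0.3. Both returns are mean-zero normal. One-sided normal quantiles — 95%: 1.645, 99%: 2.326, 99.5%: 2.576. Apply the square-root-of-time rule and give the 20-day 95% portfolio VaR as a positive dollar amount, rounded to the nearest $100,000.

$13,500,000

σ_p = √(0.71²·0.87² + 0.29²·4.23² + 2·0.3·0.71·0.29·0.87·4.23) = 1.530%.
σ_{20d} = 1.530% × √20 = 6.842%.
VaR = 1.645 × 6.842% = 11.255%; on $120,000,000 that is $13,506,000.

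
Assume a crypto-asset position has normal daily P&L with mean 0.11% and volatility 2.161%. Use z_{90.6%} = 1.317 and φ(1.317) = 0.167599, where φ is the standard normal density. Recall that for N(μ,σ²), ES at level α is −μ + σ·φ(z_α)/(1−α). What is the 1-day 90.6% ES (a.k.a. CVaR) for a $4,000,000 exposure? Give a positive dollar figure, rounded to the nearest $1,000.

Tail multiplier: φ(z)/(1−α) = 0.167599 / 0.094 = 1.783.
ES = −(0.11%) + 2.161% × 1.783 = 3.743%.
On $4,000,000: 0.03743 × $4,000,000 = $149,720.

$150,000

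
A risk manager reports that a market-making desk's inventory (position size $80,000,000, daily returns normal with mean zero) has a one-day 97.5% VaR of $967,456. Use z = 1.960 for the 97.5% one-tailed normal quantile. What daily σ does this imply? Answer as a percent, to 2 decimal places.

VaR as a fraction: $967,456 / $80,000,000 = 1.209%.
σ = VaR / z = 1.209% / 1.960 = 0.617%.

0.62%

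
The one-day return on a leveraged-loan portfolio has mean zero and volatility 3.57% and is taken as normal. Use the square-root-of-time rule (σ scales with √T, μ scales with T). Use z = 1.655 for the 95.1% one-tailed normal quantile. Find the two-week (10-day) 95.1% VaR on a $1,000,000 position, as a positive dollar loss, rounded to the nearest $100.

σ_{10d} = 3.57% × √10 = 11.289%.
VaR = 1.655 × 11.289% = 18.683%.
On $1,000,000: 0.18683 × $1,000,000 = $186,830.

$186,800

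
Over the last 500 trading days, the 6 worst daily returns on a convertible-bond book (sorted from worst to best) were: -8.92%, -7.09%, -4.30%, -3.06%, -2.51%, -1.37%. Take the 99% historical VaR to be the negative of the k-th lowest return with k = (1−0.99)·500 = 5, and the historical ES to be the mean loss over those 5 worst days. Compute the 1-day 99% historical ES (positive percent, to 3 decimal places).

5.176%

The 5 worst returns sum to -25.88%.
ES = −(-25.88%) / 5 = 5.176%.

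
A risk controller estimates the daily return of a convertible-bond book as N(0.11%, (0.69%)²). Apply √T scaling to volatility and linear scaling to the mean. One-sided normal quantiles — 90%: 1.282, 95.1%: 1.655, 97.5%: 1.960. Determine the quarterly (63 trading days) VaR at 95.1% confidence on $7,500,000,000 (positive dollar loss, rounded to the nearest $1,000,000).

$160,000,000

σ_{63d} = 0.69% × √63 = 5.477%; μ_{63d} = 63 × 0.11% = 6.930%.
VaR = −(6.930%) + 1.655 × 5.477% = 2.134%.
On $7,500,000,000: 0.02134 × $7,500,000,000 = $160,050,000.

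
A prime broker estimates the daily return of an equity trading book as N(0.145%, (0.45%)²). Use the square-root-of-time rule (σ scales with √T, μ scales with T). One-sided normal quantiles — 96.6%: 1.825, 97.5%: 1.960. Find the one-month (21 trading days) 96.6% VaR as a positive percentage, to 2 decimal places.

0.72%

σ_{21d} = 0.45% × √21 = 2.062%; μ_{21d} = 21 × 0.145% = 3.045%.
VaR = −(3.045%) + 1.825 × 2.062% = 0.718%.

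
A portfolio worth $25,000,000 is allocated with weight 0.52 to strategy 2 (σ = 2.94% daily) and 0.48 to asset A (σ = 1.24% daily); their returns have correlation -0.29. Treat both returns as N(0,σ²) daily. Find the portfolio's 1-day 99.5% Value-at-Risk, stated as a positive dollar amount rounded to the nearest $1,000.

$947,000

σ_p² = 0.52²·2.94² + 0.48²·1.24² + 2·-0.29·0.52·0.48·2.94·1.24 = 2.1637 (%²).
σ_p = √2.1637 = 1.471%.
At 99.5%, z = 2.576.
VaR = 2.576 × 1.471% = 3.789%; on $25,000,000 that is $947,250.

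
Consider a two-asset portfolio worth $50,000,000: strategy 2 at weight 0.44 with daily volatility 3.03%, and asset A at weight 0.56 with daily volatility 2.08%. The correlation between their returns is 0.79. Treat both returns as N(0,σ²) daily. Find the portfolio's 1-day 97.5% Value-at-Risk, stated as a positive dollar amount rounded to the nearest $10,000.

σ_p² = 0.44²·3.03² + 0.56²·2.08² + 2·0.79·0.44·0.56·3.03·2.08 = 5.5878 (%²).
σ_p = √5.5878 = 2.364%.
At 97.5%, z = 1.960.
VaR = 1.960 × 2.364% = 4.633%; on $50,000,000 that is $2,316,500.

$2,320,000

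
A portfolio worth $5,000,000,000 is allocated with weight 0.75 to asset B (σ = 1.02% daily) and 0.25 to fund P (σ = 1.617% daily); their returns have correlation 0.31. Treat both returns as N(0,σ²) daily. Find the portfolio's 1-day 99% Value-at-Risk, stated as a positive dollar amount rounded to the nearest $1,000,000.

σ_p² = 0.75²·1.02² + 0.25²·1.617² + 2·0.31·0.75·0.25·1.02·1.617 = 0.9404 (%²).
σ_p = √0.9404 = 0.970%.
At 99%, z = 2.326.
VaR = 2.326 × 0.970% = 2.256%; on $5,000,000,000 that is $112,800,000.

$113,000,000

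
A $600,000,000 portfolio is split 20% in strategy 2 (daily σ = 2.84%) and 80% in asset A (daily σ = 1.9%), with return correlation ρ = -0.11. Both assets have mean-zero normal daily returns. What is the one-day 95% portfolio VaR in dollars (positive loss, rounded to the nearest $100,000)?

$15,400,000

σ_p² = 0.2²·2.84² + 0.8²·1.9² + 2·-0.11·0.2·0.8·2.84·1.9 = 2.4431 (%²).
σ_p = √2.4431 = 1.563%.
At 95%, z = 1.645.
VaR = 1.645 × 1.563% = 2.571%; on $600,000,000 that is $15,426,000.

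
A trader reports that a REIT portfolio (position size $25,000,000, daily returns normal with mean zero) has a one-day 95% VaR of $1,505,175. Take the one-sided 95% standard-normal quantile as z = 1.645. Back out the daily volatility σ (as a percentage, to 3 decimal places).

3.660%

VaR as a fraction: $1,505,175 / $25,000,000 = 6.021%.
σ = VaR / z = 6.021% / 1.645 = 3.660%.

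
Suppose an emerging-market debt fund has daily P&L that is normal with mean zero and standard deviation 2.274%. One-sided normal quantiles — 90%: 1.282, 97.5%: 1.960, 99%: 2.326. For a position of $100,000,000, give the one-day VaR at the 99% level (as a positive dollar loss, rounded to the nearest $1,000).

VaR = z·σ = 2.326 × 2.274% = 5.289%.
On $100,000,000: 0.05289 × $100,000,000 = $5,289,000.

$5,289,000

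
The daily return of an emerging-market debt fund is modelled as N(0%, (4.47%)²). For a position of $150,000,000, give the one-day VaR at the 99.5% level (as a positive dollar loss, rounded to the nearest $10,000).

At 99.5% one-sided, z = 2.576.
VaR = z·σ = 2.576 × 4.47% = 11.515%.
On $150,000,000: 0.11515 × $150,000,000 = $17,272,500.

$17,270,000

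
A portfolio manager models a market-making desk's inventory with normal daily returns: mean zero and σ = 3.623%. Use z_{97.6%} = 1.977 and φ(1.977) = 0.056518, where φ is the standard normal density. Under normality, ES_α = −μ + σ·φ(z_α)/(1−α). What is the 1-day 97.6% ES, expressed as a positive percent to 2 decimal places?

8.53%

Tail multiplier: φ(z)/(1−α) = 0.056518 / 0.024 = 2.355.
ES = 3.623% × 2.355 = 8.532%.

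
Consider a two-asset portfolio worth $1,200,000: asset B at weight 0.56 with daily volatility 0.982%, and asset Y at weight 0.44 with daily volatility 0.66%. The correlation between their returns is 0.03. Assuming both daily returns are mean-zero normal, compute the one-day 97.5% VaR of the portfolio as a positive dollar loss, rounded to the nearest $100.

σ_p² = 0.56²·0.982² + 0.44²·0.66² + 2·0.03·0.56·0.44·0.982·0.66 = 0.3963 (%²).
σ_p = √0.3963 = 0.630%.
At 97.5%, z = 1.960.
VaR = 1.960 × 0.630% = 1.235%; on $1,200,000 that is $14,820.

$14,800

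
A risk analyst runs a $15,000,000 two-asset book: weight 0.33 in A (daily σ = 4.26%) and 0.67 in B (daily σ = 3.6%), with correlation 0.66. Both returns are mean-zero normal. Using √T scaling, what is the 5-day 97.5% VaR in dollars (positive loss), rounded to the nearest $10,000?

$2,300,000

σ_p = √(0.33²·4.26² + 0.67²·3.6² + 2·0.66·0.33·0.67·4.26·3.6) = 3.503%.
σ_{5d} = 3.503% × √5 = 7.833%.
z(97.5%) = 1.960.
VaR = 1.960 × 7.833% = 15.353%; on $15,000,000 that is $2,302,950.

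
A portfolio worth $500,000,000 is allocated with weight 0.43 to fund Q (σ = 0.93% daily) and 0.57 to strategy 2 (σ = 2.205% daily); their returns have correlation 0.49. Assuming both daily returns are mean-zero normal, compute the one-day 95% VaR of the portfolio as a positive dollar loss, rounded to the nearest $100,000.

$12,300,000

σ_p² = 0.43²·0.93² + 0.57²·2.205² + 2·0.49·0.43·0.57·0.93·2.205 = 2.2322 (%²).
σ_p = √2.2322 = 1.494%.
At 95%, z = 1.645.
VaR = 1.645 × 1.494% = 2.458%; on $500,000,000 that is $12,290,000.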